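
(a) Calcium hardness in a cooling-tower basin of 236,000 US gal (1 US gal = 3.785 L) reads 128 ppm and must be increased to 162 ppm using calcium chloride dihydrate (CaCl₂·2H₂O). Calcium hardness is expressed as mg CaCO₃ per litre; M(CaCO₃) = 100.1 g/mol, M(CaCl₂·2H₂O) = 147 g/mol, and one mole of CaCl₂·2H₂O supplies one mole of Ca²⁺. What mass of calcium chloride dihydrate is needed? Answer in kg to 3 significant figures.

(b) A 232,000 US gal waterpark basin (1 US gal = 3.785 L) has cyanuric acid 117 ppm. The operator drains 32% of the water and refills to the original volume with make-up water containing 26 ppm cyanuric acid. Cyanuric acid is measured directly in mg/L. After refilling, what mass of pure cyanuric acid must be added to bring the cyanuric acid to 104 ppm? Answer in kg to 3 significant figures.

(a) 44.6 kg; (b) 14.2 kg

(a) Volume: 236,000 US gal × 3.785 L/gal = 893,260 L.
(a) Hardness to add: (162 − 128) = 34 mg/L as CaCO₃ × 893,260 L = 30,370 g as CaCO₃.
(a) Moles of Ca²⁺ (1 mol Ca²⁺ ≡ 1 mol CaCO₃): 30,370 / 100.1 g/mol = 303.4 mol.
(a) Mass of CaCl₂·2H₂O: 303.4 × 147 = 44,600 g.

(b) Volume: 232,000 US gal × 3.785 L/gal = 878,120 L.
(b) After draining 32% and refilling: 117 × 0.68 + 26 × 0.32 = 87.88 ppm.
(b) Deficit to target: 104 − 87.88 = 16.12 mg/L.
(b) Mass: 16.12 mg/L × 878,120 L = 14,160 g cyanuric acid.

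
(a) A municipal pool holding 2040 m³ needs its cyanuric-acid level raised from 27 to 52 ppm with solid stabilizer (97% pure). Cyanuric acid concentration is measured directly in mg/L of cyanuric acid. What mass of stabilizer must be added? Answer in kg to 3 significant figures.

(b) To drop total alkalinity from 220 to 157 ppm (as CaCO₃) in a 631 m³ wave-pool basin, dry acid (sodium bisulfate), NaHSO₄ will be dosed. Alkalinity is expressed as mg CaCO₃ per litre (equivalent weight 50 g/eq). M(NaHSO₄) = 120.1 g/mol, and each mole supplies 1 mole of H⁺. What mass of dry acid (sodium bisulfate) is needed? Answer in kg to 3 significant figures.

(a) Volume: 2040 m³ = 2,040,000 L.
(a) CYA to add: (52 − 27) = 25 mg/L × 2,040,000 L = 51,000 g cyanuric acid.
(a) At 97% purity: 51,000 / 0.97 = 52,580 g product.

(b) Volume: 631 m³ = 631,000 L.
(b) Alkalinity to neutralize: (220 − 157) = 63 mg/L as CaCO₃ × 631,000 L = 39,750 g as CaCO₃.
(b) Equivalents of H⁺ required: 39,750 ÷ 50 g/eq = 795.1 eq = 795.1 mol NaHSO₄.
(b) Mass of NaHSO₄: 795.1 × 120.1 = 95,490 g.

(a) 52.6 kg; (b) 95.5 kg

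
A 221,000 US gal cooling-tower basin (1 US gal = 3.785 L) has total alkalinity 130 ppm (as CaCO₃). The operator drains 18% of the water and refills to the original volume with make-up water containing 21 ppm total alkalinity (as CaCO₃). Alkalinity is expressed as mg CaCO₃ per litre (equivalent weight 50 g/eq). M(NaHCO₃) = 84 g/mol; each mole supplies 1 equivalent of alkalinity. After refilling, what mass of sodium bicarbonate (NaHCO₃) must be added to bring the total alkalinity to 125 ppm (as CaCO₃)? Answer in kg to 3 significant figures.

20.5 kg

Volume: 221,000 US gal × 3.785 L/gal = 836,485 L.
After draining 18% and refilling: 130 × 0.82 + 21 × 0.18 = 110.38 ppm.
Deficit to target: 125 − 110.38 = 14.62 mg/L.
As CaCO₃: 14.62 mg/L × 836,485 L = 12,230 g; ÷ 50 g/eq ÷ 1 = 244.6 mol NaHCO₃.
Mass: 244.6 × 84 = 20,550 g.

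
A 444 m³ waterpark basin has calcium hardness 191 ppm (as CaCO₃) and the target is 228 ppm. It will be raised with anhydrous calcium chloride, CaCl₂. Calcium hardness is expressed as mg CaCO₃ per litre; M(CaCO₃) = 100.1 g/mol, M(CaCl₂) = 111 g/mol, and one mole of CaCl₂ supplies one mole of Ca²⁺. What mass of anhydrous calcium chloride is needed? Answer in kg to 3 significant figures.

Volume: 444 m³ = 444,000 L.
Hardness to add: (228 − 191) = 37 mg/L as CaCO₃ × 444,000 L = 16,430 g as CaCO₃.
Moles of Ca²⁺ (1 mol Ca²⁺ ≡ 1 mol CaCO₃): 16,430 / 100.1 g/mol = 164.1 mol.
Mass of CaCl₂: 164.1 × 111 = 18,220 g.

18.2 kg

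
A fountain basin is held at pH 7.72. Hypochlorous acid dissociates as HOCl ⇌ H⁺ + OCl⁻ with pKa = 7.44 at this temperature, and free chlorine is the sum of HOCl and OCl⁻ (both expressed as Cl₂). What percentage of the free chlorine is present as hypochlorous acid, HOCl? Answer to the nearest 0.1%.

[OCl⁻]/[HOCl] = 10^(pH − pKa) = 10^(7.72 − 7.44) = 10^0.28 = 1.905.
Fraction as HOCl = 1 / (1 + 1.905) = 0.3442.

34.4%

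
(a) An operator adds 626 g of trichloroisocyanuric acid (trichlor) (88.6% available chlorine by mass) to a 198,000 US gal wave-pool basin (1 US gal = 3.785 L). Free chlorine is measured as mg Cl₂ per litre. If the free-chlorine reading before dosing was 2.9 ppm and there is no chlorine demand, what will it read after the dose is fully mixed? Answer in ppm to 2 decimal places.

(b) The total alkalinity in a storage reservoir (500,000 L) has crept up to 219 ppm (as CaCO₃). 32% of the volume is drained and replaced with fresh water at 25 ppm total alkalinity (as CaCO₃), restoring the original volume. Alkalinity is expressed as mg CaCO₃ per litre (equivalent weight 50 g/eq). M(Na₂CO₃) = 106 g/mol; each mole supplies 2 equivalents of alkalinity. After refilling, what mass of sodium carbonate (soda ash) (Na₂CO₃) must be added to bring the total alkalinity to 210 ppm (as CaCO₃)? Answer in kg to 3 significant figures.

(a) Volume: 198,000 US gal × 3.785 L/gal = 749,430 L.
(a) Available chlorine delivered: 626 g × 0.886 = 554.6 g as Cl₂.
(a) Concentration rise: 554.6 g / 749,430 L = 0.7401 mg/L = 0.74 ppm.
(a) Final FC: 2.9 + 0.74 = 3.64 ppm.

(b) After draining 32% and refilling: 219 × 0.68 + 25 × 0.32 = 156.92 ppm.
(b) Deficit to target: 210 − 156.92 = 53.08 mg/L.
(b) As CaCO₃: 53.08 mg/L × 500,000 L = 26,540 g; ÷ 50 g/eq ÷ 2 = 265.4 mol Na₂CO₃.
(b) Mass: 265.4 × 106 = 28,130 g.

(a) 3.64 ppm; (b) 28.1 kg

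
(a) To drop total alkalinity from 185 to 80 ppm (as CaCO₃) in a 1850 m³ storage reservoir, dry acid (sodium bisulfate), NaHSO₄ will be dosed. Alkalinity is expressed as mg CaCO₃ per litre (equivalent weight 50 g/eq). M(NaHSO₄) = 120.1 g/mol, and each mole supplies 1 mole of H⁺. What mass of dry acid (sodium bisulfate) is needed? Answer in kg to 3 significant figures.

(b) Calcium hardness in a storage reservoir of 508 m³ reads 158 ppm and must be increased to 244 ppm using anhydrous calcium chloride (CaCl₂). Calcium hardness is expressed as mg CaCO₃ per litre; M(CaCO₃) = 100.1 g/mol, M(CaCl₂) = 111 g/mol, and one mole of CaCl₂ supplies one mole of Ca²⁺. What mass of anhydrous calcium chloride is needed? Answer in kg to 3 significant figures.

(a) 467 kg; (b) 48.4 kg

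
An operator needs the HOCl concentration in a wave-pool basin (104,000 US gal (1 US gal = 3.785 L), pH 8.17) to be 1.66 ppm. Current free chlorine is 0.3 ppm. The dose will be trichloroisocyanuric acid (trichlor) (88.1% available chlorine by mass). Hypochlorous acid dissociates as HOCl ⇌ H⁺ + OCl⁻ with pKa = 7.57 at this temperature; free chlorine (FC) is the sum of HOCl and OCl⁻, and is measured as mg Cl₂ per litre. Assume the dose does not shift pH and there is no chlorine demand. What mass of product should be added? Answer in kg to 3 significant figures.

Volume: 104,000 US gal × 3.785 L/gal = 393,640 L.
[OCl⁻]/[HOCl] = 10^(pH − pKa) = 10^(8.17 − 7.57) = 3.981; fraction as HOCl = 1/(1 + 3.981) = 0.2008.
Free chlorine required for 1.66 ppm HOCl: 1.66 / 0.2008 = 8.269 ppm.
FC to add: 8.269 − 0.3 = 7.969 mg/L as Cl₂.
Cl₂ equivalent: 7.969 mg/L × 393,640 L = 3137 g.
Product at 88.1% available Cl: 3137 / 0.881 = 3560 g.

3.56 kg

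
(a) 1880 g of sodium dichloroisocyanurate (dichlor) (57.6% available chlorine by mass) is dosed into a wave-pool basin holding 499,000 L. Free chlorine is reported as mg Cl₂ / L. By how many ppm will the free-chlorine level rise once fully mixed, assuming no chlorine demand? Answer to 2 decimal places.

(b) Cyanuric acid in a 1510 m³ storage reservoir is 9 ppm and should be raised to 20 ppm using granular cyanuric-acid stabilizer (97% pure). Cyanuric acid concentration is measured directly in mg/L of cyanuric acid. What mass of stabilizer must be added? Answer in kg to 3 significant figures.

(a) Available chlorine delivered: 1880 g × 0.576 = 1083 g as Cl₂.
(a) Concentration rise: 1083 g / 499,000 L = 2.17 mg/L = 2.17 ppm.

(b) Volume: 1510 m³ = 1,510,000 L.
(b) CYA to add: (20 − 9) = 11 mg/L × 1,510,000 L = 16,610 g cyanuric acid.
(b) At 97% purity: 16,610 / 0.97 = 17,120 g product.

(a) 2.17 ppm; (b) 17.1 kg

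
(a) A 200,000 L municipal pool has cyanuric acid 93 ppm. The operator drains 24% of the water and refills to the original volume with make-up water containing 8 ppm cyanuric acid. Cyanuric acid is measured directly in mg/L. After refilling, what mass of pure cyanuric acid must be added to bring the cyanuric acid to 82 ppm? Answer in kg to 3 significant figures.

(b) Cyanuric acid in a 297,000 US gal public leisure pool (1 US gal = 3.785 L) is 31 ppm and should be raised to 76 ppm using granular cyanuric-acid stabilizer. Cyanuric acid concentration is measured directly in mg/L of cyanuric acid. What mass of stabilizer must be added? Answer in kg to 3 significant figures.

(a) 1.88 kg; (b) 50.6 kg

(a) After draining 24% and refilling: 93 × 0.76 + 8 × 0.24 = 72.6 ppm.
(a) Deficit to target: 82 − 72.6 = 9.4 mg/L.
(a) Mass: 9.4 mg/L × 200,000 L = 1880 g cyanuric acid.

(b) Volume: 297,000 US gal × 3.785 L/gal = 1,124,145 L.
(b) CYA to add: (76 − 31) = 45 mg/L × 1,124,145 L = 50,590 g cyanuric acid.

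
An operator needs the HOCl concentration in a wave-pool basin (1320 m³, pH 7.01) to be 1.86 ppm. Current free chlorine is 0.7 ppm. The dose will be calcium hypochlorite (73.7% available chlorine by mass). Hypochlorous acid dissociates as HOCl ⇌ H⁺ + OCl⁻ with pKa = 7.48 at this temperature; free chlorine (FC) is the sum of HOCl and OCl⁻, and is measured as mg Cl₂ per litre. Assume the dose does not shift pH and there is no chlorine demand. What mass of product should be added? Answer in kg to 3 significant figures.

3.21 kg

Volume: 1320 m³ = 1,320,000 L.
[OCl⁻]/[HOCl] = 10^(pH − pKa) = 10^(7.01 − 7.48) = 0.3388; fraction as HOCl = 1/(1 + 0.3388) = 0.7469.
Free chlorine required for 1.86 ppm HOCl: 1.86 / 0.7469 = 2.49 ppm.
FC to add: 2.49 − 0.7 = 1.79 mg/L as Cl₂.
Cl₂ equivalent: 1.79 mg/L × 1,320,000 L = 2363 g.
Product at 73.7% available Cl: 2363 / 0.737 = 3206 g.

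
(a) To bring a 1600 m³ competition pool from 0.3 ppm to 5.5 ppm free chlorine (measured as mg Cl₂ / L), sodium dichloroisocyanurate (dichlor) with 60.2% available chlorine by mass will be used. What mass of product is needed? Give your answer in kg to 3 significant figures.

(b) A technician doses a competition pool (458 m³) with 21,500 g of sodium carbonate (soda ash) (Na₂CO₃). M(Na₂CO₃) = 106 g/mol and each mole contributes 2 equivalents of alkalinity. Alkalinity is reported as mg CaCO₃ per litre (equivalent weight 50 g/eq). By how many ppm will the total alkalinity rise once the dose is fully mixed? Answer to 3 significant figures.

(a) 13.8 kg; (b) 44.3 ppm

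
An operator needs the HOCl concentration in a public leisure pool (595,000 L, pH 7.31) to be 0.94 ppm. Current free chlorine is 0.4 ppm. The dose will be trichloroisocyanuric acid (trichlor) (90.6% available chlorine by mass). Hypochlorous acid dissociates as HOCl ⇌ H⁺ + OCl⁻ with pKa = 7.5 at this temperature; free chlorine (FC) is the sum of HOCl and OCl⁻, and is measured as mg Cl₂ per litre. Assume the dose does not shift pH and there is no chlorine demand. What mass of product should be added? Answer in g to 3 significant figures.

[OCl⁻]/[HOCl] = 10^(pH − pKa) = 10^(7.31 − 7.5) = 0.6457; fraction as HOCl = 1/(1 + 0.6457) = 0.6077.
Free chlorine required for 0.94 ppm HOCl: 0.94 / 0.6077 = 1.547 ppm.
FC to add: 1.547 − 0.4 = 1.147 mg/L as Cl₂.
Cl₂ equivalent: 1.147 mg/L × 595,000 L = 682.4 g.
Product at 90.6% available Cl: 682.4 / 0.906 = 753.2 g.

753 g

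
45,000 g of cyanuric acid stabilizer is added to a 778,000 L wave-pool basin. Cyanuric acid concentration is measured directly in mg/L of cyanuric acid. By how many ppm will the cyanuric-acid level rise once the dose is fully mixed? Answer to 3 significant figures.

Rise: 45,000 g / 778,000 L × 1000 = 57.84 mg/L.

57.8 ppm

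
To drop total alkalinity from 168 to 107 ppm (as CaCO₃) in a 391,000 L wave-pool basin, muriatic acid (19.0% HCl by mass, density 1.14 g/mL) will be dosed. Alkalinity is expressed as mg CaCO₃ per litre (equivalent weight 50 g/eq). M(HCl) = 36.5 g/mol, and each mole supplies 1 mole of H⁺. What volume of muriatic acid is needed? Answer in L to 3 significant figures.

Alkalinity to neutralize: (168 − 107) = 61 mg/L as CaCO₃ × 391,000 L = 23,850 g as CaCO₃.
Equivalents of H⁺ required: 23,850 ÷ 50 g/eq = 477 eq = 477 mol HCl.
Mass of HCl: 477 × 36.5 = 17,410 g.
Mass of 19.0% solution: 17,410 / 0.19 = 91,640 g.
Volume: 91,640 g ÷ 1.14 g/mL = 80,380 mL.

80.4 L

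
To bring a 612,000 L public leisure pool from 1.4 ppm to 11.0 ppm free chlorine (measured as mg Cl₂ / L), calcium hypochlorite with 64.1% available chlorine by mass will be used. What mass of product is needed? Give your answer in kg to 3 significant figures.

9.17 kg

Chlorine deficit: 11.0 − 1.4 = 9.6 ppm = 9.6 mg/L as Cl₂.
Cl₂ equivalent needed: 9.6 mg/L × 612,000 L = 5,875,000 mg = 5875 g.
Product at 64.1% available chlorine: 5875 / 0.641 = 9166 g.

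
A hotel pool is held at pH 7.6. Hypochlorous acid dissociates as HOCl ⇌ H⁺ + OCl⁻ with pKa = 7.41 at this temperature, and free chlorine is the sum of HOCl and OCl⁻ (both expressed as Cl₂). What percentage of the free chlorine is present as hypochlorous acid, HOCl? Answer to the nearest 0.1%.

39.2%

[OCl⁻]/[HOCl] = 10^(pH − pKa) = 10^(7.6 − 7.41) = 10^0.19 = 1.549.
Fraction as HOCl = 1 / (1 + 1.549) = 0.3923.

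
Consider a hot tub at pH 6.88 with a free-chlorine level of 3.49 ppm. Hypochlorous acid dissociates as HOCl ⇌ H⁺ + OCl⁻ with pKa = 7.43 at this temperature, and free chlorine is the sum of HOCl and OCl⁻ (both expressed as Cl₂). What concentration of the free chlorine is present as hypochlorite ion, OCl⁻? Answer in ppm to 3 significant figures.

0.767 ppm

[OCl⁻]/[HOCl] = 10^(pH − pKa) = 10^(6.88 − 7.43) = 10^-0.55 = 0.2818.
Fraction as HOCl = 1 / (1 + 0.2818) = 0.7801.
OCl⁻ = (1 − 0.7801) × 3.49 ppm = 0.7673 ppm.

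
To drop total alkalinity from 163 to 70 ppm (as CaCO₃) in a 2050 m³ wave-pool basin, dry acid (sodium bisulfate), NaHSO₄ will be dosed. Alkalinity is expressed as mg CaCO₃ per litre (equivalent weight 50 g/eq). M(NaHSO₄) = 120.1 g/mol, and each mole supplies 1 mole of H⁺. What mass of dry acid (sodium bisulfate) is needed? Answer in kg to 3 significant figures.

458 kg

Volume: 2050 m³ = 2,050,000 L.
Alkalinity to neutralize: (163 − 70) = 93 mg/L as CaCO₃ × 2,050,000 L = 190,600 g as CaCO₃.
Equivalents of H⁺ required: 190,600 ÷ 50 g/eq = 3813 eq = 3813 mol NaHSO₄.
Mass of NaHSO₄: 3813 × 120.1 = 457,900 g.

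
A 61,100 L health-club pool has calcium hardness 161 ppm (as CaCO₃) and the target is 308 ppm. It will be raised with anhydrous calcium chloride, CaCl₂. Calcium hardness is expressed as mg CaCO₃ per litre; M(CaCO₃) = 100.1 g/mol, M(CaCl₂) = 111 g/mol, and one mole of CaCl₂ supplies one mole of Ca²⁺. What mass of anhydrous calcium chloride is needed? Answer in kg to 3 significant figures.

Hardness to add: (308 − 161) = 147 mg/L as CaCO₃ × 61,100 L = 8982 g as CaCO₃.
Moles of Ca²⁺ (1 mol Ca²⁺ ≡ 1 mol CaCO₃): 8982 / 100.1 g/mol = 89.73 mol.
Mass of CaCl₂: 89.73 × 111 = 9960 g.

9.96 kg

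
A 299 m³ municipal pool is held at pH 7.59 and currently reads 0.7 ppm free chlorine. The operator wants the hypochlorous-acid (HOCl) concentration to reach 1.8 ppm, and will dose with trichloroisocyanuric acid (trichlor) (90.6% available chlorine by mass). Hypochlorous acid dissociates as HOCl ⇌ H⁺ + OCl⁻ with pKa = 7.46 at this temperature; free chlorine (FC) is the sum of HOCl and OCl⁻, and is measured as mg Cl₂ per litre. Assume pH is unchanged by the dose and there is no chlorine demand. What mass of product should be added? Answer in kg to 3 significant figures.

1.16 kg

Volume: 299 m³ = 299,000 L.
[OCl⁻]/[HOCl] = 10^(pH − pKa) = 10^(7.59 − 7.46) = 1.349; fraction as HOCl = 1/(1 + 1.349) = 0.4257.
Free chlorine required for 1.8 ppm HOCl: 1.8 / 0.4257 = 4.228 ppm.
FC to add: 4.228 − 0.7 = 3.528 mg/L as Cl₂.
Cl₂ equivalent: 3.528 mg/L × 299,000 L = 1055 g.
Product at 90.6% available Cl: 1055 / 0.906 = 1164 g.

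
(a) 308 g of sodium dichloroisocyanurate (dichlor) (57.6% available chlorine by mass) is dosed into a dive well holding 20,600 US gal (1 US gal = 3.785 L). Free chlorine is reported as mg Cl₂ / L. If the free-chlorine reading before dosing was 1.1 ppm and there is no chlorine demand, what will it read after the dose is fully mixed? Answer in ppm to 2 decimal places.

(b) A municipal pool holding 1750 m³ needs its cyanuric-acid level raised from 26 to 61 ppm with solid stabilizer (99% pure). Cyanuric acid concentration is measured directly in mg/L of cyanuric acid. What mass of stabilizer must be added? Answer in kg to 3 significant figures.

(a) Volume: 20,600 US gal × 3.785 L/gal = 77,971 L.
(a) Available chlorine delivered: 308 g × 0.576 = 177.4 g as Cl₂.
(a) Concentration rise: 177.4 g / 77,971 L = 2.275 mg/L = 2.28 ppm.
(a) Final FC: 1.1 + 2.28 = 3.38 ppm.

(b) Volume: 1750 m³ = 1,750,000 L.
(b) CYA to add: (61 − 26) = 35 mg/L × 1,750,000 L = 61,250 g cyanuric acid.
(b) At 99% purity: 61,250 / 0.99 = 61,870 g product.

(a) 3.38 ppm; (b) 61.9 kg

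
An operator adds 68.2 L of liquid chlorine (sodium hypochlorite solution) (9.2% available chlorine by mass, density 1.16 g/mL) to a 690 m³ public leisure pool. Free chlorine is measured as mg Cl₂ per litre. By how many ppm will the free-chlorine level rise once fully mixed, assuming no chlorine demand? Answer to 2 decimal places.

10.55 ppm

Volume: 690 m³ = 690,000 L.
Mass of solution: 68.2 L × 1000 mL/L × 1.16 g/mL = 79,110 g.
Available chlorine delivered: 79,110 g × 0.092 = 7278 g as Cl₂.
Concentration rise: 7278 g / 690,000 L = 10.55 mg/L = 10.55 ppm.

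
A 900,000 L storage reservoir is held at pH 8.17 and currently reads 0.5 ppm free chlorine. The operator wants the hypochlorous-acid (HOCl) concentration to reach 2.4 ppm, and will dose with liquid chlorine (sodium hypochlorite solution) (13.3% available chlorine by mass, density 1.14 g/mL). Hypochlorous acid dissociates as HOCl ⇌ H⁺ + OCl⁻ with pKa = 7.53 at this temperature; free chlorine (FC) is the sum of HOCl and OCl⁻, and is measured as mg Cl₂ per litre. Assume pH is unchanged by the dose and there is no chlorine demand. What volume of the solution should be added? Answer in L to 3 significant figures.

[OCl⁻]/[HOCl] = 10^(pH − pKa) = 10^(8.17 − 7.53) = 4.365; fraction as HOCl = 1/(1 + 4.365) = 0.1864.
Free chlorine required for 2.4 ppm HOCl: 2.4 / 0.1864 = 12.88 ppm.
FC to add: 12.88 − 0.5 = 12.38 mg/L as Cl₂.
Cl₂ equivalent: 12.38 mg/L × 900,000 L = 11,140 g.
Product at 13.3% available Cl: 11,140 / 0.133 = 83,750 g.
Volume: 83,750 g ÷ 1.14 g/mL = 73,460 mL.

73.5 L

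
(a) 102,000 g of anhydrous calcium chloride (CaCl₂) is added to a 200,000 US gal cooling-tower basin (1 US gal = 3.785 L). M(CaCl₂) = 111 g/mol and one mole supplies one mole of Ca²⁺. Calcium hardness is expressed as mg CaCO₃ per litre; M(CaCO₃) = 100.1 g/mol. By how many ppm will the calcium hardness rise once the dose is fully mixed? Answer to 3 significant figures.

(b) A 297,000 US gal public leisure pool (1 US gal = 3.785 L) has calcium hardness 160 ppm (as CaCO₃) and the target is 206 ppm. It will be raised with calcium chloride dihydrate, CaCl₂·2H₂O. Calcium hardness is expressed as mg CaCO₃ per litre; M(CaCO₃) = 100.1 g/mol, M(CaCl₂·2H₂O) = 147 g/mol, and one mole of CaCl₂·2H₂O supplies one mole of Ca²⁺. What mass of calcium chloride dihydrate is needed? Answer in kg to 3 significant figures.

(a) Volume: 200,000 US gal × 3.785 L/gal = 757,000 L.
(a) Moles of Ca²⁺: 102,000 g ÷ 111 g/mol = 918.9 mol.
(a) As CaCO₃: 918.9 mol × 100.1 g/mol = 91,980 g.
(a) Rise: 91,980 g / 757,000 L × 1000 = 121.5 mg/L.

(b) Volume: 297,000 US gal × 3.785 L/gal = 1,124,145 L.
(b) Hardness to add: (206 − 160) = 46 mg/L as CaCO₃ × 1,124,145 L = 51,710 g as CaCO₃.
(b) Moles of Ca²⁺ (1 mol Ca²⁺ ≡ 1 mol CaCO₃): 51,710 / 100.1 g/mol = 516.6 mol.
(b) Mass of CaCl₂·2H₂O: 516.6 × 147 = 75,940 g.

(a) 122 ppm; (b) 75.9 kg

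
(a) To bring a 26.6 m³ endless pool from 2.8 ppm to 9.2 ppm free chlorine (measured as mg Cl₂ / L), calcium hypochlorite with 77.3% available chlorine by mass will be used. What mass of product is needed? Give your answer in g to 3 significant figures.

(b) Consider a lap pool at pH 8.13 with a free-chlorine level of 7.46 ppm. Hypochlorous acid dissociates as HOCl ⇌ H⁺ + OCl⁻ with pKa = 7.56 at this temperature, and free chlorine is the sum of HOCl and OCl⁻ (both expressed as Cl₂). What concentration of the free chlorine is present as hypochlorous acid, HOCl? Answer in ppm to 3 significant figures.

(a) 220 g; (b) 1.58 ppm

(a) Volume: 26.6 m³ = 26,600 L.
(a) Chlorine deficit: 9.2 − 2.8 = 6.4 ppm = 6.4 mg/L as Cl₂.
(a) Cl₂ equivalent needed: 6.4 mg/L × 26,600 L = 170,200 mg = 170.2 g.
(a) Product at 77.3% available chlorine: 170.2 / 0.773 = 220.2 g.

(b) [OCl⁻]/[HOCl] = 10^(pH − pKa) = 10^(8.13 − 7.56) = 10^0.57 = 3.715.
(b) Fraction as HOCl = 1 / (1 + 3.715) = 0.2121.
(b) HOCl = 0.2121 × 7.46 ppm = 1.582 ppm.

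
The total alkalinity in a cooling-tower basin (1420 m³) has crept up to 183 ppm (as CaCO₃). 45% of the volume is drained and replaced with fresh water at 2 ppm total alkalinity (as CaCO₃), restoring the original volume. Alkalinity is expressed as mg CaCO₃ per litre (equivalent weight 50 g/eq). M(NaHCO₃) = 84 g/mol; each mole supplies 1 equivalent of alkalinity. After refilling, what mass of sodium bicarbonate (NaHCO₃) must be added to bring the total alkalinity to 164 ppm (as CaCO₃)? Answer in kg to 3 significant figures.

149 kg

Volume: 1420 m³ = 1,420,000 L.
After draining 45% and refilling: 183 × 0.55 + 2 × 0.45 = 101.55 ppm.
Deficit to target: 164 − 101.55 = 62.45 mg/L.
As CaCO₃: 62.45 mg/L × 1,420,000 L = 88,680 g; ÷ 50 g/eq ÷ 1 = 1774 mol NaHCO₃.
Mass: 1774 × 84 = 149,000 g.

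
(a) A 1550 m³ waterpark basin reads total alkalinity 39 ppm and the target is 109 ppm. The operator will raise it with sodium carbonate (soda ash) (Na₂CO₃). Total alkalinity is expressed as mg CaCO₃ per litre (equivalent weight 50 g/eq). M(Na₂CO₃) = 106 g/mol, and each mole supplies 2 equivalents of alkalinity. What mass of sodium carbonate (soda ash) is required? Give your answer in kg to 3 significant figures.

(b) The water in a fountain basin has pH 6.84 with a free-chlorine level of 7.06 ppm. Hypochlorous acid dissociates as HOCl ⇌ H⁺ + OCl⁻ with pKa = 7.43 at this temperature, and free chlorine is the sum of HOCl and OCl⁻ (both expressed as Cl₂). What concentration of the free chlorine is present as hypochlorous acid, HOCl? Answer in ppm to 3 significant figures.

(a) 115 kg; (b) 5.62 ppm

(a) Volume: 1550 m³ = 1,550,000 L.
(a) Alkalinity to add: (109 − 39) = 70 mg/L as CaCO₃ × 1,550,000 L = 108,500 g as CaCO₃.
(a) Equivalents: 108,500 g ÷ 50 g/eq = 2170 eq.
(a) Each mole of Na₂CO₃ supplies 2 eq, so 2170 / 2 = 1085 mol.
(a) Mass: 1085 mol × 106 g/mol = 115,000 g.

(b) [OCl⁻]/[HOCl] = 10^(pH − pKa) = 10^(6.84 − 7.43) = 10^-0.59 = 0.257.
(b) Fraction as HOCl = 1 / (1 + 0.257) = 0.7955.
(b) HOCl = 0.7955 × 7.06 ppm = 5.616 ppm.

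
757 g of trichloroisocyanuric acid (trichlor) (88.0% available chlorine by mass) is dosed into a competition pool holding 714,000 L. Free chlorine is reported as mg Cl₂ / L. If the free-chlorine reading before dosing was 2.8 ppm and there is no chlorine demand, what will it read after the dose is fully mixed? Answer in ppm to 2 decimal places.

Available chlorine delivered: 757 g × 0.88 = 666.2 g as Cl₂.
Concentration rise: 666.2 g / 714,000 L = 0.933 mg/L = 0.93 ppm.
Final FC: 2.8 + 0.93 = 3.73 ppm.

3.73 ppm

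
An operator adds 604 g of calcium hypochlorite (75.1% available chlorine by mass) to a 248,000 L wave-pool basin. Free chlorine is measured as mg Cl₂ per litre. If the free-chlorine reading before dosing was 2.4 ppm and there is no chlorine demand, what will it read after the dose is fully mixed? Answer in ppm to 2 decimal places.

4.23 ppm

Available chlorine delivered: 604 g × 0.751 = 453.6 g as Cl₂.
Concentration rise: 453.6 g / 248,000 L = 1.829 mg/L = 1.83 ppm.
Final FC: 2.4 + 1.83 = 4.23 ppm.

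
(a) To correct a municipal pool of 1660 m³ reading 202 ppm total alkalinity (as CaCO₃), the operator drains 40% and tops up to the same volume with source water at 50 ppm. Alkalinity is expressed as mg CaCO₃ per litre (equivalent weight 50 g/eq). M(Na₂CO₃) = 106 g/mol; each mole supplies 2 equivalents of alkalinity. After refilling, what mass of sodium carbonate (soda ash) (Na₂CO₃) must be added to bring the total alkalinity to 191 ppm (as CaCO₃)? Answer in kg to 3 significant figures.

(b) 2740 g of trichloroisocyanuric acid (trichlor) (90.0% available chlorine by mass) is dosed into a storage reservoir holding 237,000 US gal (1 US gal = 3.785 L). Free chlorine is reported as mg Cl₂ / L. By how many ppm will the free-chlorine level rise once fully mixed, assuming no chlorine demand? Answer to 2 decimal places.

(a) Volume: 1660 m³ = 1,660,000 L.
(a) After draining 40% and refilling: 202 × 0.60 + 50 × 0.40 = 141.2 ppm.
(a) Deficit to target: 191 − 141.2 = 49.8 mg/L.
(a) As CaCO₃: 49.8 mg/L × 1,660,000 L = 82,670 g; ÷ 50 g/eq ÷ 2 = 826.7 mol Na₂CO₃.
(a) Mass: 826.7 × 106 = 87,630 g.

(b) Volume: 237,000 US gal × 3.785 L/gal = 897,045 L.
(b) Available chlorine delivered: 2740 g × 0.9 = 2466 g as Cl₂.
(b) Concentration rise: 2466 g / 897,045 L = 2.749 mg/L = 2.75 ppm.

(a) 87.6 kg; (b) 2.75 ppm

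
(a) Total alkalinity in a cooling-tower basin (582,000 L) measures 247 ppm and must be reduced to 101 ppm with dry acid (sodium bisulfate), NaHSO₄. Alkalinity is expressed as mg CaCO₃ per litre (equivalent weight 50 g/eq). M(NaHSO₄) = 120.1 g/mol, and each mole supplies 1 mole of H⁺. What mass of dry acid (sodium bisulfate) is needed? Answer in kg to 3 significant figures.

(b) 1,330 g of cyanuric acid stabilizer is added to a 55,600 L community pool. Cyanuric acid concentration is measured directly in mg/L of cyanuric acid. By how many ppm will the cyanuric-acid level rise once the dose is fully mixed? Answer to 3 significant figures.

(a) Alkalinity to neutralize: (247 − 101) = 146 mg/L as CaCO₃ × 582,000 L = 84,970 g as CaCO₃.
(a) Equivalents of H⁺ required: 84,970 ÷ 50 g/eq = 1699 eq = 1699 mol NaHSO₄.
(a) Mass of NaHSO₄: 1699 × 120.1 = 204,100 g.

(b) Rise: 1,330 g / 55,600 L × 1000 = 23.92 mg/L.

(a) 204 kg; (b) 23.9 ppm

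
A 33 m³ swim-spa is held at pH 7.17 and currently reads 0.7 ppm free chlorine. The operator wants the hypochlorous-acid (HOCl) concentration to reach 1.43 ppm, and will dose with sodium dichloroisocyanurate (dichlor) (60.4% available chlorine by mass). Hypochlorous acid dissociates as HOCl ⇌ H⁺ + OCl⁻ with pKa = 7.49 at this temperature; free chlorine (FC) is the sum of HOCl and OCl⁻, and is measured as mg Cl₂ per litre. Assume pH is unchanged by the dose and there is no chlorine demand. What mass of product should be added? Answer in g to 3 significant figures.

77.3 g

Volume: 33 m³ = 33,000 L.
[OCl⁻]/[HOCl] = 10^(pH − pKa) = 10^(7.17 − 7.49) = 0.4786; fraction as HOCl = 1/(1 + 0.4786) = 0.6763.
Free chlorine required for 1.43 ppm HOCl: 1.43 / 0.6763 = 2.114 ppm.
FC to add: 2.114 − 0.7 = 1.414 mg/L as Cl₂.
Cl₂ equivalent: 1.414 mg/L × 33,000 L = 46.68 g.
Product at 60.4% available Cl: 46.68 / 0.604 = 77.28 g.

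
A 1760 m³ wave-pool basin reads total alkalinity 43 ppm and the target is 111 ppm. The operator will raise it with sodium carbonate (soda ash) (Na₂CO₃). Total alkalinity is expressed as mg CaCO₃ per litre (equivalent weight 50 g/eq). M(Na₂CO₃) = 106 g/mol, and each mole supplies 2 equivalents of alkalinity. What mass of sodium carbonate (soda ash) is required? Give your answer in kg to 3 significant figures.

Volume: 1760 m³ = 1,760,000 L.
Alkalinity to add: (111 − 43) = 68 mg/L as CaCO₃ × 1,760,000 L = 119,700 g as CaCO₃.
Equivalents: 119,700 g ÷ 50 g/eq = 2394 eq.
Each mole of Na₂CO₃ supplies 2 eq, so 2394 / 2 = 1197 mol.
Mass: 1197 mol × 106 g/mol = 126,900 g.

127 kg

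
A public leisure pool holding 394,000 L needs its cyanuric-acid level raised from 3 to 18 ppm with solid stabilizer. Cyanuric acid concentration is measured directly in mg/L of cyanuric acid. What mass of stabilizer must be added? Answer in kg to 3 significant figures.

CYA to add: (18 − 3) = 15 mg/L × 394,000 L = 5910 g cyanuric acid.

5.91 kg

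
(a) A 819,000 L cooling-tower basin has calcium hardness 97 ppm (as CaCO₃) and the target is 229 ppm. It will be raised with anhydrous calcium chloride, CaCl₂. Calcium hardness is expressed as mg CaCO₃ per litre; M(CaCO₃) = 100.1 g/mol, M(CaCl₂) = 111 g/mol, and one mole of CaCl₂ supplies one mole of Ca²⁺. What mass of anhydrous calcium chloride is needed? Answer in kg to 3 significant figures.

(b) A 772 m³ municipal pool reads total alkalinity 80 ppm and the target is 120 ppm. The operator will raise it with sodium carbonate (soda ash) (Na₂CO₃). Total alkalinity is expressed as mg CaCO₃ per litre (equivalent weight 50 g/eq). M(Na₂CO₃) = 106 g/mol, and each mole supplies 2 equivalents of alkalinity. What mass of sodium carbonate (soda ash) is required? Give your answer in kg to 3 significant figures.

(a) Hardness to add: (229 − 97) = 132 mg/L as CaCO₃ × 819,000 L = 108,100 g as CaCO₃.
(a) Moles of Ca²⁺ (1 mol Ca²⁺ ≡ 1 mol CaCO₃): 108,100 / 100.1 g/mol = 1080 mol.
(a) Mass of CaCl₂: 1080 × 111 = 119,900 g.

(b) Volume: 772 m³ = 772,000 L.
(b) Alkalinity to add: (120 − 80) = 40 mg/L as CaCO₃ × 772,000 L = 30,880 g as CaCO₃.
(b) Equivalents: 30,880 g ÷ 50 g/eq = 617.6 eq.
(b) Each mole of Na₂CO₃ supplies 2 eq, so 617.6 / 2 = 308.8 mol.
(b) Mass: 308.8 mol × 106 g/mol = 32,730 g.

(a) 120 kg; (b) 32.7 kg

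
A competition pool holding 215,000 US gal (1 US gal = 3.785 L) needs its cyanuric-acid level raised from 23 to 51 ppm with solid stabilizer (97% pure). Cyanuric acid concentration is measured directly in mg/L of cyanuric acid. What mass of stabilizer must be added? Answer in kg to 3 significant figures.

23.5 kg

Volume: 215,000 US gal × 3.785 L/gal = 813,775 L.
CYA to add: (51 − 23) = 28 mg/L × 813,775 L = 22,790 g cyanuric acid.
At 97% purity: 22,790 / 0.97 = 23,490 g product.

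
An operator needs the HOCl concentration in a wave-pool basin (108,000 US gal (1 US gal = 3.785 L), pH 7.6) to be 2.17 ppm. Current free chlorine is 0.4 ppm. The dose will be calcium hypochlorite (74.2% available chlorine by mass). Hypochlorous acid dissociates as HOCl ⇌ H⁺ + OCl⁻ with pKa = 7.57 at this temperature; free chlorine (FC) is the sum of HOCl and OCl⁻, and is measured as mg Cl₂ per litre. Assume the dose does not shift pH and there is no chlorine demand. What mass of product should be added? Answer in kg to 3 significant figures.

2.26 kg

Volume: 108,000 US gal × 3.785 L/gal = 408,780 L.
[OCl⁻]/[HOCl] = 10^(pH − pKa) = 10^(7.6 − 7.57) = 1.072; fraction as HOCl = 1/(1 + 1.072) = 0.4827.
Free chlorine required for 2.17 ppm HOCl: 2.17 / 0.4827 = 4.495 ppm.
FC to add: 4.495 − 0.4 = 4.095 mg/L as Cl₂.
Cl₂ equivalent: 4.095 mg/L × 408,780 L = 1674 g.
Product at 74.2% available Cl: 1674 / 0.742 = 2256 g.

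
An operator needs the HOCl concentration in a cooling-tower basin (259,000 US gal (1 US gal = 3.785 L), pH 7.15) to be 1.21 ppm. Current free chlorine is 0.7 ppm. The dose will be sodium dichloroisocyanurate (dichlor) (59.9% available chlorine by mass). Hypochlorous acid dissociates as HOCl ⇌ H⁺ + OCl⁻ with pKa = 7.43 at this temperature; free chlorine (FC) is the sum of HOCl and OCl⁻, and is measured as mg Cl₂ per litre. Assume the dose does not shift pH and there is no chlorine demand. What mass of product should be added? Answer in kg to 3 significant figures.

1.87 kg

Volume: 259,000 US gal × 3.785 L/gal = 980,315 L.
[OCl⁻]/[HOCl] = 10^(pH − pKa) = 10^(7.15 − 7.43) = 0.5248; fraction as HOCl = 1/(1 + 0.5248) = 0.6558.
Free chlorine required for 1.21 ppm HOCl: 1.21 / 0.6558 = 1.845 ppm.
FC to add: 1.845 − 0.7 = 1.145 mg/L as Cl₂.
Cl₂ equivalent: 1.145 mg/L × 980,315 L = 1122 g.
Product at 59.9% available Cl: 1122 / 0.599 = 1874 g.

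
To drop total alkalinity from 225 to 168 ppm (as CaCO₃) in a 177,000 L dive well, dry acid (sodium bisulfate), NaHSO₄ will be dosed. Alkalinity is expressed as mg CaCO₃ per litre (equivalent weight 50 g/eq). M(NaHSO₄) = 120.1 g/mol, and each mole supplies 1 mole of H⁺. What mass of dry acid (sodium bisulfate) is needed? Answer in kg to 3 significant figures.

Alkalinity to neutralize: (225 − 168) = 57 mg/L as CaCO₃ × 177,000 L = 10,090 g as CaCO₃.
Equivalents of H⁺ required: 10,090 ÷ 50 g/eq = 201.8 eq = 201.8 mol NaHSO₄.
Mass of NaHSO₄: 201.8 × 120.1 = 24,230 g.

24.2 kg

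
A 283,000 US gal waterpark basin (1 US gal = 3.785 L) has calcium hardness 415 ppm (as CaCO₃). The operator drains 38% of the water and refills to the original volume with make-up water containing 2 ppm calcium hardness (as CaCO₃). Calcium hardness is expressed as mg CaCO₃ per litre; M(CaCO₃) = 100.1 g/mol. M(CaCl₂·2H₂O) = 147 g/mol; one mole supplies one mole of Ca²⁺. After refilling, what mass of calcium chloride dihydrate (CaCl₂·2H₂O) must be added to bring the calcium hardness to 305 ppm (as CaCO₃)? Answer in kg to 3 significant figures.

Volume: 283,000 US gal × 3.785 L/gal = 1,071,155 L.
After draining 38% and refilling: 415 × 0.62 + 2 × 0.38 = 258.06 ppm.
Deficit to target: 305 − 258.06 = 46.94 mg/L.
As CaCO₃: 46.94 mg/L × 1,071,155 L = 50,280 g; ÷ 100.1 = 502.3 mol Ca²⁺.
Mass: 502.3 × 147 = 73,840 g.

73.8 kg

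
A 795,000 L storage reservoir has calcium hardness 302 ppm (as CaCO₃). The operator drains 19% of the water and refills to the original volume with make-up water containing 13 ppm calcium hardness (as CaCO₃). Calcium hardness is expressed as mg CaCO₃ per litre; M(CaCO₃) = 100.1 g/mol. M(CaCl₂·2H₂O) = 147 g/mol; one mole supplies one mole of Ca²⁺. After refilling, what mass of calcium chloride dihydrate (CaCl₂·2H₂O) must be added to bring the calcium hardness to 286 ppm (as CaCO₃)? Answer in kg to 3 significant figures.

45.4 kg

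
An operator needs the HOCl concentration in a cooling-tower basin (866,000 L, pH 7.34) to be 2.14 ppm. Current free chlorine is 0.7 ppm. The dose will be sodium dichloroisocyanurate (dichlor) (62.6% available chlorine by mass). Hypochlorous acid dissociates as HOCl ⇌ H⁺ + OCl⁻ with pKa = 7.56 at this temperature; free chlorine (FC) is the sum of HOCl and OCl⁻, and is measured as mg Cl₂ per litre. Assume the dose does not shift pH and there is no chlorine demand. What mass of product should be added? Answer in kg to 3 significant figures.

[OCl⁻]/[HOCl] = 10^(pH − pKa) = 10^(7.34 − 7.56) = 0.6026; fraction as HOCl = 1/(1 + 0.6026) = 0.624.
Free chlorine required for 2.14 ppm HOCl: 2.14 / 0.624 = 3.429 ppm.
FC to add: 3.429 − 0.7 = 2.729 mg/L as Cl₂.
Cl₂ equivalent: 2.729 mg/L × 866,000 L = 2364 g.
Product at 62.6% available Cl: 2364 / 0.626 = 3776 g.

3.78 kg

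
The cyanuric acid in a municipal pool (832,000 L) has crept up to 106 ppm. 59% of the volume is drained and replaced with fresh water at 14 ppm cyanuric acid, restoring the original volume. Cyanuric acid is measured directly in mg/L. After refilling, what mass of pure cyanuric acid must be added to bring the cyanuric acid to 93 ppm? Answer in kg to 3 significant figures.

34.3 kg

After draining 59% and refilling: 106 × 0.41 + 14 × 0.59 = 51.72 ppm.
Deficit to target: 93 − 51.72 = 41.28 mg/L.
Mass: 41.28 mg/L × 832,000 L = 34,340 g cyanuric acid.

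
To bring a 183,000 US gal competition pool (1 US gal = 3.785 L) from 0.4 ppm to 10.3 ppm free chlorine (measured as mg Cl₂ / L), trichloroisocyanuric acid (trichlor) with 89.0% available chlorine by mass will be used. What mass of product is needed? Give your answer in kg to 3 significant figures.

Volume: 183,000 US gal × 3.785 L/gal = 692,655 L.
Chlorine deficit: 10.3 − 0.4 = 9.9 ppm = 9.9 mg/L as Cl₂.
Cl₂ equivalent needed: 9.9 mg/L × 692,655 L = 6,857,000 mg = 6857 g.
Product at 89.0% available chlorine: 6857 / 0.89 = 7705 g.

7.70 kg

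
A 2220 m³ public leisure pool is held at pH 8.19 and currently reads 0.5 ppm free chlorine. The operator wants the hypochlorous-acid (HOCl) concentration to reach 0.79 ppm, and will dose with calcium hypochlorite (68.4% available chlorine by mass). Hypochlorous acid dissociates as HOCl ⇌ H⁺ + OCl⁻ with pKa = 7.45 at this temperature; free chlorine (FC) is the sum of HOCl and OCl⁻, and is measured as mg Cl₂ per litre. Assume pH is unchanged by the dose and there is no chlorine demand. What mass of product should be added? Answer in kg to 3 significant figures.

Volume: 2220 m³ = 2,220,000 L.
[OCl⁻]/[HOCl] = 10^(pH − pKa) = 10^(8.19 − 7.45) = 5.495; fraction as HOCl = 1/(1 + 5.495) = 0.154.
Free chlorine required for 0.79 ppm HOCl: 0.79 / 0.154 = 5.131 ppm.
FC to add: 5.131 − 0.5 = 4.631 mg/L as Cl₂.
Cl₂ equivalent: 4.631 mg/L × 2,220,000 L = 10,280 g.
Product at 68.4% available Cl: 10,280 / 0.684 = 15,030 g.

15.0 kg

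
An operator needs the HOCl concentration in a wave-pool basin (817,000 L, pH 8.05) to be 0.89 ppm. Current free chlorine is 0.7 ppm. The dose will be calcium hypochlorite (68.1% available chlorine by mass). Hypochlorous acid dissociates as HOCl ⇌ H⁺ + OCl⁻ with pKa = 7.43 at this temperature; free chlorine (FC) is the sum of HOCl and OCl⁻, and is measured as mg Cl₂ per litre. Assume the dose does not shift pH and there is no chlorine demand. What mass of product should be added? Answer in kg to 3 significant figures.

[OCl⁻]/[HOCl] = 10^(pH − pKa) = 10^(8.05 − 7.43) = 4.169; fraction as HOCl = 1/(1 + 4.169) = 0.1935.
Free chlorine required for 0.89 ppm HOCl: 0.89 / 0.1935 = 4.6 ppm.
FC to add: 4.6 − 0.7 = 3.9 mg/L as Cl₂.
Cl₂ equivalent: 3.9 mg/L × 817,000 L = 3186 g.
Product at 68.1% available Cl: 3186 / 0.681 = 4679 g.

4.68 kg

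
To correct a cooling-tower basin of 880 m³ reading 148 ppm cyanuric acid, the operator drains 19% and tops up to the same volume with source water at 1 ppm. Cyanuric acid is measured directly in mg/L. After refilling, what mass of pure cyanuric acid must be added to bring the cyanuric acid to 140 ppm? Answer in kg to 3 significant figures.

Volume: 880 m³ = 880,000 L.
After draining 19% and refilling: 148 × 0.81 + 1 × 0.19 = 120.07 ppm.
Deficit to target: 140 − 120.07 = 19.93 mg/L.
Mass: 19.93 mg/L × 880,000 L = 17,540 g cyanuric acid.

17.5 kg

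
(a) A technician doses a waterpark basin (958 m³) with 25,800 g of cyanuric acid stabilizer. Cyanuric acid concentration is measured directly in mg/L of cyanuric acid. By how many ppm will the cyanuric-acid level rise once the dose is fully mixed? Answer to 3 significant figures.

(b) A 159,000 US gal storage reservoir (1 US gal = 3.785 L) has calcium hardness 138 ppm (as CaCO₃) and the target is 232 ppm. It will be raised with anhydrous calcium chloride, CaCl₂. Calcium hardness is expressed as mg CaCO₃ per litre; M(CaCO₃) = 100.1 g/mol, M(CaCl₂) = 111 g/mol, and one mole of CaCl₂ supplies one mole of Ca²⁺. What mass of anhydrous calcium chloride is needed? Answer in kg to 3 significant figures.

(a) 26.9 ppm; (b) 62.7 kg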